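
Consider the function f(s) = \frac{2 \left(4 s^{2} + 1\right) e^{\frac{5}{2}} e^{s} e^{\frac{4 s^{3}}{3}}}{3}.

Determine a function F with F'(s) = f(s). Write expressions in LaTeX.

f matches the chain-rule pattern g'(h)*h' with inner function h(s) = \frac{4 s^{3}}{3} + s + \frac{5}{2}; substituting u = h(s) collapses the integral.
Check: d/ds[\frac{2 e^{\frac{5}{2}} e^{s} e^{\frac{4 s^{3}}{3}}}{3}] = \frac{8 s^{2} e^{\frac{5}{2}} e^{s} e^{\frac{4 s^{3}}{3}}}{3} + \frac{2 e^{\frac{5}{2}} e^{s} e^{\frac{4 s^{3}}{3}}}{3}, which equals f(s).

An antiderivative is F(s) = \frac{2 e^{\frac{5}{2}} e^{s} e^{\frac{4 s^{3}}{3}}}{3}.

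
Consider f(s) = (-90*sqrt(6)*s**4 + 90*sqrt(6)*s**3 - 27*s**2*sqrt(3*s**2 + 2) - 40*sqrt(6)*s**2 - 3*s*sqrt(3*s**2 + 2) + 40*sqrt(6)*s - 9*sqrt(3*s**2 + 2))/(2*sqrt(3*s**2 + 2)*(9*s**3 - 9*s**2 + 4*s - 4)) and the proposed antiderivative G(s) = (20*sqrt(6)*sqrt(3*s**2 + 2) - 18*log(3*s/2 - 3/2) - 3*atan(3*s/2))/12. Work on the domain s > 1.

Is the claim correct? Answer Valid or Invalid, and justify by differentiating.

d/ds[G] = (90*sqrt(6)*s**4 - 90*sqrt(6)*s**3 - 27*s**2*sqrt(3*s**2 + 2) + 40*sqrt(6)*s**2 - 3*s*sqrt(3*s**2 + 2) - 40*sqrt(6)*s - 9*sqrt(3*s**2 + 2))/(18*s**3*sqrt(3*s**2 + 2) - 18*s**2*sqrt(3*s**2 + 2) + 8*s*sqrt(3*s**2 + 2) - 8*sqrt(3*s**2 + 2))
d/ds[G] - f(s) = 10*sqrt(6)*s/sqrt(3*s**2 + 2) != 0.

Invalid: d/ds[G] - f = 10*sqrt(6)*s/sqrt(3*s**2 + 2), which is not 0.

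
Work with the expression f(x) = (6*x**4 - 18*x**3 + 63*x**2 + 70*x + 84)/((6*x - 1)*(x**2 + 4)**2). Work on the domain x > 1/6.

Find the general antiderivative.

A candidate is checked by its d/dx: the result must match f(x).
Check: d/dx[3*x/(x**2 + 4) + log(3*x - 1/2) - 1/(x**2 + 4)] = (6*x**4 - 18*x**3 + 63*x**2 + 70*x + 84)/(6*x**5 - x**4 + 48*x**3 - 8*x**2 + 96*x - 16), which equals f(x).

F(x) = 3*x/(x**2 + 4) + log(3*x - 1/2) - 1/(x**2 + 4) + C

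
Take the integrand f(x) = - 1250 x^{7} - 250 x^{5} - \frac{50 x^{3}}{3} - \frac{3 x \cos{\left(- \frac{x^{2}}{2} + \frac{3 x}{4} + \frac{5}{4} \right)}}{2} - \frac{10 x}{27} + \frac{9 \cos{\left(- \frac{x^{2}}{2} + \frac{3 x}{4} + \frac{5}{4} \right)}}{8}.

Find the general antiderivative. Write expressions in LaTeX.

Integrate term by term and add the pieces.
Check: d/dx[\frac{- \left(15 x^{2} + 1\right)^{4} + 486 \sin{\left(- \frac{x^{2}}{2} + \frac{3 x}{4} + \frac{5}{4} \right)}}{324}] = - 1250 x^{7} - 250 x^{5} - \frac{50 x^{3}}{3} - \frac{3 x \cos{\left(- \frac{x^{2}}{2} + \frac{3 x}{4} + \frac{5}{4} \right)}}{2} - \frac{10 x}{27} + \frac{9 \cos{\left(- \frac{x^{2}}{2} + \frac{3 x}{4} + \frac{5}{4} \right)}}{8} = f(x).

F(x) = \frac{- \left(15 x^{2} + 1\right)^{4} + 486 \sin{\left(- \frac{x^{2}}{2} + \frac{3 x}{4} + \frac{5}{4} \right)}}{324} + C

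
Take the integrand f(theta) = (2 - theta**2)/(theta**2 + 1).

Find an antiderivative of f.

An antiderivative F(theta) passes only if d/dtheta[F] lands on f(theta) exactly.
Check: d/dtheta[-theta + 3*atan(theta)] = (2 - theta**2)/(theta**2 + 1) = f(theta).

An antiderivative is F(theta) = -theta + 3*atan(theta).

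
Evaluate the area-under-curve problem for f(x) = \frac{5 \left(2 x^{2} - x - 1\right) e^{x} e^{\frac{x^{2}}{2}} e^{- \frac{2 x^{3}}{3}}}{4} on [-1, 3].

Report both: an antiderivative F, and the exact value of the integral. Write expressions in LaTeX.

f matches the chain-rule pattern g'(h)*h' with inner function h(x) = - \frac{2 x^{3}}{3} + \frac{x^{2}}{2} + x; substituting u = h(x) collapses the integral.
F(x) = - \frac{5 e^{x} e^{\frac{x^{2}}{2}} e^{- \frac{2 x^{3}}{3}}}{4} is an antiderivative of f.
Check: d/dx[- \frac{5 e^{x} e^{\frac{x^{2}}{2}} e^{- \frac{2 x^{3}}{3}}}{4}] = \frac{\left(10 x^{2} e^{x} e^{\frac{x^{2}}{2}} - 5 x e^{x} e^{\frac{x^{2}}{2}} - 5 e^{x} e^{\frac{x^{2}}{2}}\right) e^{- \frac{2 x^{3}}{3}}}{4}, which equals f(x).
F(3) = - \frac{5}{4 e^{\frac{21}{2}}}; F(-1) = - \frac{5 e^{\frac{1}{6}}}{4}.
Integral = F(3) - F(-1) = - \frac{5}{4 e^{\frac{21}{2}}} + \frac{5 e^{\frac{1}{6}}}{4}.

Antiderivative: F(x) = - \frac{5 e^{x} e^{\frac{x^{2}}{2}} e^{- \frac{2 x^{3}}{3}}}{4}; value = - \frac{5}{4 e^{\frac{21}{2}}} + \frac{5 e^{\frac{1}{6}}}{4}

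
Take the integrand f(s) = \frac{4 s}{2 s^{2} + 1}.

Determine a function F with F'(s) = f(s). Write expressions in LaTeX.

The substitution u = 4 s^{2} + 2 works: f is exactly (dF/du)*(du/ds) for that inner function.
Check: d/ds[\log{\left(2 s^{2} + 1 \right)}] = \frac{4 s}{2 s^{2} + 1} = f(s).

An antiderivative is F(s) = \log{\left(2 s^{2} + 1 \right)}.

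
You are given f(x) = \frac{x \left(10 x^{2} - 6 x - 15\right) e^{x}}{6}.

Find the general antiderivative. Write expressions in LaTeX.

Recognize the product-rule pattern: f = u'v + uv' with u = \frac{5 x^{3}}{3} - 6 x^{2} + \frac{19 x}{2} - \frac{19}{2}, v = e^{x}, so integration by parts undoes it.
Check: d/dx[\frac{5 x^{3} e^{x}}{3} - 6 x^{2} e^{x} + \frac{19 x e^{x}}{2} - \frac{19 e^{x}}{2}] = \frac{5 x^{3} e^{x}}{3} - x^{2} e^{x} - \frac{5 x e^{x}}{2}, which equals f(x).

F(x) = \frac{5 x^{3} e^{x}}{3} - 6 x^{2} e^{x} + \frac{19 x e^{x}}{2} - \frac{19 e^{x}}{2} + C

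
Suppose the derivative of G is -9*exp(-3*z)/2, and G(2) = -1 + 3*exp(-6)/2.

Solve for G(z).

G(z) = (3 - 2*exp(3*z))*exp(-3*z)/2

Any candidate G(z) must reproduce the stated G'(z) exactly.
A general antiderivative is 3*exp(-3*z)/2 + C.
The condition gives C = -1 + 3*exp(-6)/2 - (3*exp(-6)/2) = -1.
So G(z) = (3 - 2*exp(3*z))*exp(-3*z)/2.
Check: d/dz[(3 - 2*exp(3*z))*exp(-3*z)/2] = -9*exp(-3*z)/2 = G'(z).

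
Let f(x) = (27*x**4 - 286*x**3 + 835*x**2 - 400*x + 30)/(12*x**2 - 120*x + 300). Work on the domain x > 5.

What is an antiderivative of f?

An antiderivative is F(x) = 3*x**3/4 - 2*x**2/3 - 5/(2*x - 10).

An antiderivative F(x) passes only if d/dx[F] lands on f(x) exactly.
Check: d/dx[3*x**3/4 - 2*x**2/3 - 5/(2*x - 10)] = (27*x**4 - 286*x**3 + 835*x**2 - 400*x + 30)/(12*x**2 - 120*x + 300) = f(x).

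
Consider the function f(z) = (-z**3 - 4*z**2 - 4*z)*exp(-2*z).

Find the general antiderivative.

Recognize the product-rule pattern: f = u'v + uv' with u = z**3/2 + 11*z**2/4 + 19*z/4 + 19/8, v = exp(-2*z), so integration by parts undoes it.
Check: d/dz[(4*z**3 + 22*z**2 + 38*z + 19)*exp(-2*z)/8] = (-z**3 - 4*z**2 - 4*z)*exp(-2*z) = f(z).

F(z) = (4*z**3 + 22*z**2 + 38*z + 19)*exp(-2*z)/8 + C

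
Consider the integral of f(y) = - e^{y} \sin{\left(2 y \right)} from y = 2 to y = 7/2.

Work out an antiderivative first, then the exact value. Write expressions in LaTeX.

Any candidate F(y) must reproduce f(y) exactly when differentiated.
F(y) = \frac{\left(- \sin{\left(2 y \right)} + 2 \cos{\left(2 y \right)}\right) e^{y}}{5} is an antiderivative of f.
Check: d/dy[\frac{\left(- \sin{\left(2 y \right)} + 2 \cos{\left(2 y \right)}\right) e^{y}}{5}] = - e^{y} \sin{\left(2 y \right)} = f(y).
F(7/2) = - \frac{e^{\frac{7}{2}} \sin{\left(7 \right)}}{5} + \frac{2 e^{\frac{7}{2}} \cos{\left(7 \right)}}{5}; F(2) = \frac{2 e^{2} \cos{\left(4 \right)}}{5} - \frac{e^{2} \sin{\left(4 \right)}}{5}.
Integral = F(7/2) - F(2) = - \frac{e^{\frac{7}{2}} \sin{\left(7 \right)}}{5} + \frac{e^{2} \sin{\left(4 \right)}}{5} - \frac{2 e^{2} \cos{\left(4 \right)}}{5} + \frac{2 e^{\frac{7}{2}} \cos{\left(7 \right)}}{5}.

Antiderivative: F(y) = \frac{\left(- \sin{\left(2 y \right)} + 2 \cos{\left(2 y \right)}\right) e^{y}}{5}; value = - \frac{e^{\frac{7}{2}} \sin{\left(7 \right)}}{5} + \frac{e^{2} \sin{\left(4 \right)}}{5} - \frac{2 e^{2} \cos{\left(4 \right)}}{5} + \frac{2 e^{\frac{7}{2}} \cos{\left(7 \right)}}{5}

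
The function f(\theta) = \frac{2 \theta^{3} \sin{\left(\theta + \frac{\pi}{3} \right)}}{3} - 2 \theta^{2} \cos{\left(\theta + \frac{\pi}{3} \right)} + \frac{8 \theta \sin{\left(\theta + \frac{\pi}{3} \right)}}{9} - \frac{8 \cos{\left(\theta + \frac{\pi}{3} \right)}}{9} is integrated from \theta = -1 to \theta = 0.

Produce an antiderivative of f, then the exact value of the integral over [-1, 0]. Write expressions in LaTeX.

f has the shape u'v + uv' for u = - \frac{2 \theta^{3}}{3} - \frac{8 \theta}{9} and v = \cos{\left(\theta + \frac{\pi}{3} \right)} — it is the derivative of the product u*v.
F(\theta) = \frac{2 \theta \left(- 3 \theta^{2} - 4\right) \cos{\left(\theta + \frac{\pi}{3} \right)}}{9} is an antiderivative of f.
Check: d/d\theta[\frac{2 \theta \left(- 3 \theta^{2} - 4\right) \cos{\left(\theta + \frac{\pi}{3} \right)}}{9}] = \frac{2 \theta^{3} \sin{\left(\theta + \frac{\pi}{3} \right)}}{3} - 2 \theta^{2} \cos{\left(\theta + \frac{\pi}{3} \right)} + \frac{8 \theta \sin{\left(\theta + \frac{\pi}{3} \right)}}{9} - \frac{8 \cos{\left(\theta + \frac{\pi}{3} \right)}}{9} = f(\theta).
F(0) = 0; F(-1) = \frac{14 \sin{\left(\frac{\pi}{6} + 1 \right)}}{9}.
Integral = F(0) - F(-1) = - \frac{14 \sin{\left(\frac{\pi}{6} + 1 \right)}}{9}.

Antiderivative: F(\theta) = \frac{2 \theta \left(- 3 \theta^{2} - 4\right) \cos{\left(\theta + \frac{\pi}{3} \right)}}{9}; value = - \frac{14 \sin{\left(\frac{\pi}{6} + 1 \right)}}{9}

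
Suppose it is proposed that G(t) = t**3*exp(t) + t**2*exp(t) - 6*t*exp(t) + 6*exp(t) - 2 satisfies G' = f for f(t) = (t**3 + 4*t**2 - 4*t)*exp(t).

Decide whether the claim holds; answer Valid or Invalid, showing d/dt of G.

Valid: G'(t) = f(t).

d/dt[G] = t**3*exp(t) + 4*t**2*exp(t) - 4*t*exp(t)
This equals f(t) exactly, so the claim holds.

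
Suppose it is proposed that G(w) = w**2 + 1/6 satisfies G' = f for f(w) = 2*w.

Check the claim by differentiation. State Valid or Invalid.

d/dw[G] = 2*w
This equals f(w) exactly, so the claim holds.

Valid - differentiating G returns exactly f.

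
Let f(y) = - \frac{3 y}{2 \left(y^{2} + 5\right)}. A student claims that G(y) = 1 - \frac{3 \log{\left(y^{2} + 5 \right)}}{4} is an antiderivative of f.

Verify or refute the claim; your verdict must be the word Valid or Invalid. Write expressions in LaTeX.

d/dy[G] = - \frac{3 y}{2 y^{2} + 10}
This equals f(y) exactly, so the claim holds.

Valid - the claim checks out under differentiation.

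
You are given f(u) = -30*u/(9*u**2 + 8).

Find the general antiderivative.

F(u) = -5*log(3*u**2/2 + 4/3)/3 + C

f matches the chain-rule pattern g'(h)*h' with inner function h(u) = 3*u**2/2 + 4/3; substituting w = h(u) collapses the integral.
Check: d/du[-5*log(3*u**2/2 + 4/3)/3] = -30*u/(9*u**2 + 8) = f(u).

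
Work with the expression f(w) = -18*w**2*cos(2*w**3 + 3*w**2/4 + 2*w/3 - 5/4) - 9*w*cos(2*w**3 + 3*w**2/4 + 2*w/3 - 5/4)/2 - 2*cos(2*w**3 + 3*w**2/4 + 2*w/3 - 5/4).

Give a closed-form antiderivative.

The substitution u = 2*w**3 + 3*w**2/4 + 2*w/3 - 5/4 works: f is exactly (dF/du)*(du/dw) for that inner function.
Check: d/dw[-3*sin(2*w**3 + 3*w**2/4 + 2*w/3 - 5/4)] = -18*w**2*cos(2*w**3 + 3*w**2/4 + 2*w/3 - 5/4) - 9*w*cos(2*w**3 + 3*w**2/4 + 2*w/3 - 5/4)/2 - 2*cos(2*w**3 + 3*w**2/4 + 2*w/3 - 5/4) = f(w).

An antiderivative is F(w) = -3*sin(2*w**3 + 3*w**2/4 + 2*w/3 - 5/4).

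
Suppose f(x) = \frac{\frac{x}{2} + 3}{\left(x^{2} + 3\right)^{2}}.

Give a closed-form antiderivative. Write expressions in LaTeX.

An antiderivative is F(x) = \frac{2 \sqrt{3} x^{2} \operatorname{atan}{\left(\frac{\sqrt{3} x}{3} \right)} + 6 x + 6 \sqrt{3} \operatorname{atan}{\left(\frac{\sqrt{3} x}{3} \right)} - 3}{12 \left(x^{2} + 3\right)}.

Check any antiderivative F(x) by computing F'(x) and comparing it with f(x).
Check: d/dx[\frac{2 \sqrt{3} x^{2} \operatorname{atan}{\left(\frac{\sqrt{3} x}{3} \right)} + 6 x + 6 \sqrt{3} \operatorname{atan}{\left(\frac{\sqrt{3} x}{3} \right)} - 3}{12 \left(x^{2} + 3\right)}] = \frac{x + 6}{2 x^{4} + 12 x^{2} + 18}, which equals f(x).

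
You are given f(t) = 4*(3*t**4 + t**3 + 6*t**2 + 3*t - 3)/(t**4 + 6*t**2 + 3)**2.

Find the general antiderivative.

f has the shape u'v + uv' for u = 1/(t**4/3 + 2*t**2 + 1) and v = -4*t/3 - 1/3 — it is the derivative of the product u*v.
Check: d/dt[(-4*t - 1)/(t**4 + 6*t**2 + 3)] = (12*t**4 + 4*t**3 + 24*t**2 + 12*t - 12)/(t**8 + 12*t**6 + 42*t**4 + 36*t**2 + 9), which equals f(t).

F(t) = (-4*t - 1)/(t**4 + 6*t**2 + 3) + C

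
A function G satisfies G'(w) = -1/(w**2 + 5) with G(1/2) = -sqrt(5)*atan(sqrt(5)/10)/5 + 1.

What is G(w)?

G(w) = (-sqrt(5)*atan(sqrt(5)*w/5) + 5)/5

Differentiate the proposed G(w) back; it has to land on the given G'(w).
A general antiderivative is -sqrt(5)*atan(sqrt(5)*w/5)/5 + C.
The condition gives C = -sqrt(5)*atan(sqrt(5)/10)/5 + 1 - (-sqrt(5)*atan(sqrt(5)/10)/5) = 1.
So G(w) = (-sqrt(5)*atan(sqrt(5)*w/5) + 5)/5.
Check: d/dw[(-sqrt(5)*atan(sqrt(5)*w/5) + 5)/5] = -1/(w**2 + 5) = G'(w).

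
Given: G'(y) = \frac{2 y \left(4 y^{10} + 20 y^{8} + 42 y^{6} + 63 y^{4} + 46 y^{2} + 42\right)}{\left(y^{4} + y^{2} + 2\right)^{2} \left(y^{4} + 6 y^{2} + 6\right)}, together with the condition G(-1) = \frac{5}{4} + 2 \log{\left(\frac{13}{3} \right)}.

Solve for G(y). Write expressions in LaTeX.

For G(y) to be correct, d/dy[G] must agree with the stated G'(y) identically.
A general antiderivative is 2 \log{\left(\frac{y^{4}}{3} + 2 y^{2} + 2 \right)} + \frac{1}{y^{4} + y^{2} + 2} + C.
The condition gives C = \frac{5}{4} + 2 \log{\left(\frac{13}{3} \right)} - (\frac{1}{4} + 2 \log{\left(\frac{13}{3} \right)}) = 1.
So G(y) = 2 \log{\left(\frac{y^{4}}{3} + 2 y^{2} + 2 \right)} + 1 + \frac{1}{y^{4} + y^{2} + 2}.
Check: d/dy[2 \log{\left(\frac{y^{4}}{3} + 2 y^{2} + 2 \right)} + 1 + \frac{1}{y^{4} + y^{2} + 2}] = \frac{8 y^{11} + 40 y^{9} + 84 y^{7} + 126 y^{5} + 92 y^{3} + 84 y}{y^{12} + 8 y^{10} + 23 y^{8} + 46 y^{6} + 58 y^{4} + 48 y^{2} + 24}, which equals G'(y).

G(y) = 2 \log{\left(\frac{y^{4}}{3} + 2 y^{2} + 2 \right)} + 1 + \frac{1}{y^{4} + y^{2} + 2}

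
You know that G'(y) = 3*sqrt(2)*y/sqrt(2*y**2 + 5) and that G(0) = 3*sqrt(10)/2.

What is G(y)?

G(y) = 3*sqrt(y**2 + 5/2)

The substitution u = y**2 + 5/2 works: G'(y) is exactly (dG/du)*(du/dy) for that inner function.
A general antiderivative is 3*sqrt(y**2 + 5/2) + C.
The condition gives C = 3*sqrt(10)/2 - (3*sqrt(10)/2) = 0.
So G(y) = 3*sqrt(y**2 + 5/2).
Check: d/dy[3*sqrt(y**2 + 5/2)] = 3*sqrt(2)*y/sqrt(2*y**2 + 5) = G'(y).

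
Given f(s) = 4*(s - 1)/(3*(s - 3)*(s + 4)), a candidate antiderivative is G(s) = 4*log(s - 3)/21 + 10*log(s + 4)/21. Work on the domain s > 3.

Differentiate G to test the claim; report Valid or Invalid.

d/ds[G] = (2*s - 2)/(3*s**2 + 3*s - 36)
d/ds[G] - f(s) = (2 - 2*s)/(3*s**2 + 3*s - 36) != 0.

Invalid: d/ds[G] - f = (2 - 2*s)/(3*s**2 + 3*s - 36), which is not 0.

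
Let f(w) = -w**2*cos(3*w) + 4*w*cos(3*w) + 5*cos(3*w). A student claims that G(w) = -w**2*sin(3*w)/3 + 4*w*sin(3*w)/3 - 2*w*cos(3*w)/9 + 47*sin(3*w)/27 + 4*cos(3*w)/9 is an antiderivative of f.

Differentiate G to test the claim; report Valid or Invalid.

d/dw[G] = -w**2*cos(3*w) + 4*w*cos(3*w) + 5*cos(3*w)
This equals f(w) exactly, so the claim holds.

Valid - the claim checks out under differentiation.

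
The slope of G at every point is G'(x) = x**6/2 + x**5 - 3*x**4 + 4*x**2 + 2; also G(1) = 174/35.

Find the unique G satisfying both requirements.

G(x) = (15*x**7 + 35*x**6 - 126*x**5 + 280*x**3 + 420*x + 420)/210

The integrand splits into summands that can be handled one at a time.
A general antiderivative is x**7/14 + x**6/6 - 3*x**5/5 + 4*x**3/3 + 2*x + C.
The condition gives C = 174/35 - (104/35) = 2.
So G(x) = (15*x**7 + 35*x**6 - 126*x**5 + 280*x**3 + 420*x + 420)/210.
Check: d/dx[(15*x**7 + 35*x**6 - 126*x**5 + 280*x**3 + 420*x + 420)/210] = x**6/2 + x**5 - 3*x**4 + 4*x**2 + 2 = G'(x).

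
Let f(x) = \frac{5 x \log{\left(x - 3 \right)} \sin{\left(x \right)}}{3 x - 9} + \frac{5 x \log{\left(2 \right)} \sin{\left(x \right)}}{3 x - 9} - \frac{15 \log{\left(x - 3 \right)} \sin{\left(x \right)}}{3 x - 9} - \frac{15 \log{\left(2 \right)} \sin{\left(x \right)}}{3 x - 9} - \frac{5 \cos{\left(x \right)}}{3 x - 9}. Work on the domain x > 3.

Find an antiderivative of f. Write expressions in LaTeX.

An antiderivative is F(x) = - \frac{5 \log{\left(2 x - 6 \right)} \cos{\left(x \right)}}{3}.

Recognize the product-rule pattern: f = u'v + uv' with u = - \frac{5 \cos{\left(x \right)}}{3}, v = \log{\left(2 x - 6 \right)}, so integration by parts undoes it.
Check: d/dx[- \frac{5 \log{\left(2 x - 6 \right)} \cos{\left(x \right)}}{3}] = \frac{5 x \log{\left(x - 3 \right)} \sin{\left(x \right)} + 5 x \log{\left(2 \right)} \sin{\left(x \right)} - 15 \log{\left(x - 3 \right)} \sin{\left(x \right)} - 15 \log{\left(2 \right)} \sin{\left(x \right)} - 5 \cos{\left(x \right)}}{3 x - 9}, which equals f(x).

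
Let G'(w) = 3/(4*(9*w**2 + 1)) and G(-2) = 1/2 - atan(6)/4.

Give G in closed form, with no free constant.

G(w) = (atan(3*w) + 2)/4

A candidate passes only if d/dw[G] lands on the given G'(w) exactly.
A general antiderivative is atan(3*w)/4 + C.
The condition gives C = 1/2 - atan(6)/4 - (-atan(6)/4) = 1/2.
So G(w) = (atan(3*w) + 2)/4.
Check: d/dw[(atan(3*w) + 2)/4] = 3/(36*w**2 + 4), which equals G'(w).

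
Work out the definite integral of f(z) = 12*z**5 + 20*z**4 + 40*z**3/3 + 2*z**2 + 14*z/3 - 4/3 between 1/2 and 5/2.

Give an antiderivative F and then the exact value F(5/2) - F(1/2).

Antiderivative: F(z) = (3*z**2 + 2)*(2*z**4 + 4*z**3 + 2*z**2 - 2*z + 1)/3; value = 12365/12

f has the shape u'v + uv' for u = 2*z**2 + 4/3 and v = z**4 + 2*z**3 + z**2 - z + 1/2 — it is the derivative of the product u*v.
F(z) = (3*z**2 + 2)*(2*z**4 + 4*z**3 + 2*z**2 - 2*z + 1)/3 is an antiderivative of f.
Check: d/dz[(3*z**2 + 2)*(2*z**4 + 4*z**3 + 2*z**2 - 2*z + 1)/3] = 12*z**5 + 20*z**4 + 40*z**3/3 + 2*z**2 + 14*z/3 - 4/3 = f(z).
F(5/2) = 99019/96; F(1/2) = 33/32.
Integral = F(5/2) - F(1/2) = 12365/12.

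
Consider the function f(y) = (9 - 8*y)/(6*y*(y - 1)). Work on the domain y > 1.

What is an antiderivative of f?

An antiderivative is F(y) = -3*log(y)/2 + log(y - 1)/6.

The denominator factors as 6*y*(y - 1); partial fractions split f into directly integrable pieces: 1/(6*(y - 1)) - 3/(2*y).
Check: d/dy[-3*log(y)/2 + log(y - 1)/6] = (9 - 8*y)/(6*y**2 - 6*y), which equals f(y).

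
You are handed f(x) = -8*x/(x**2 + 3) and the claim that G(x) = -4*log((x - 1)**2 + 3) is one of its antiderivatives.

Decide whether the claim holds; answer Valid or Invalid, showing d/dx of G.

Invalid: d/dx[G] - f = (-8*x**2 + 8*x + 24)/(x**4 - 2*x**3 + 7*x**2 - 6*x + 12), which is not 0.

d/dx[G] = (8 - 8*x)/(x**2 - 2*x + 4)
d/dx[G] - f(x) = (-8*x**2 + 8*x + 24)/(x**4 - 2*x**3 + 7*x**2 - 6*x + 12) != 0.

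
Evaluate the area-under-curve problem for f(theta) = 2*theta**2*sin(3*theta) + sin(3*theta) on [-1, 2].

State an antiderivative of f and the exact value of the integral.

Integrate term by term and add the pieces.
F(theta) = -2*theta**2*cos(3*theta)/3 + 4*theta*sin(3*theta)/9 - 5*cos(3*theta)/27 is an antiderivative of f.
Check: d/dtheta[-2*theta**2*cos(3*theta)/3 + 4*theta*sin(3*theta)/9 - 5*cos(3*theta)/27] = 2*theta**2*sin(3*theta) + sin(3*theta) = f(theta).
F(2) = -77*cos(6)/27 + 8*sin(6)/9; F(-1) = 4*sin(3)/9 - 23*cos(3)/27.
Integral = F(2) - F(-1) = -77*cos(6)/27 + 23*cos(3)/27 + 8*sin(6)/9 - 4*sin(3)/9.

Antiderivative: F(theta) = -2*theta**2*cos(3*theta)/3 + 4*theta*sin(3*theta)/9 - 5*cos(3*theta)/27; value = -77*cos(6)/27 + 23*cos(3)/27 + 8*sin(6)/9 - 4*sin(3)/9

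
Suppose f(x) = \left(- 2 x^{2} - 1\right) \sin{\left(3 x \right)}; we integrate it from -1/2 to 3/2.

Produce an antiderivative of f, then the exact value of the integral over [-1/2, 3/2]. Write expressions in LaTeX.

A first test for any F(x): its x-derivative must equal f(x) identically.
F(x) = \frac{18 x^{2} \cos{\left(3 x \right)} - 12 x \sin{\left(3 x \right)} + 5 \cos{\left(3 x \right)}}{27} is an antiderivative of f.
Check: d/dx[\frac{18 x^{2} \cos{\left(3 x \right)} - 12 x \sin{\left(3 x \right)} + 5 \cos{\left(3 x \right)}}{27}] = - 2 x^{2} \sin{\left(3 x \right)} - \sin{\left(3 x \right)}, which equals f(x).
F(3/2) = \frac{91 \cos{\left(\frac{9}{2} \right)}}{54} - \frac{2 \sin{\left(\frac{9}{2} \right)}}{3}; F(-1/2) = - \frac{2 \sin{\left(\frac{3}{2} \right)}}{9} + \frac{19 \cos{\left(\frac{3}{2} \right)}}{54}.
Integral = F(3/2) - F(-1/2) = \frac{91 \cos{\left(\frac{9}{2} \right)}}{54} - \frac{19 \cos{\left(\frac{3}{2} \right)}}{54} + \frac{2 \sin{\left(\frac{3}{2} \right)}}{9} - \frac{2 \sin{\left(\frac{9}{2} \right)}}{3}.

Antiderivative: F(x) = \frac{18 x^{2} \cos{\left(3 x \right)} - 12 x \sin{\left(3 x \right)} + 5 \cos{\left(3 x \right)}}{27}; value = \frac{91 \cos{\left(\frac{9}{2} \right)}}{54} - \frac{19 \cos{\left(\frac{3}{2} \right)}}{54} + \frac{2 \sin{\left(\frac{3}{2} \right)}}{9} - \frac{2 \sin{\left(\frac{9}{2} \right)}}{3}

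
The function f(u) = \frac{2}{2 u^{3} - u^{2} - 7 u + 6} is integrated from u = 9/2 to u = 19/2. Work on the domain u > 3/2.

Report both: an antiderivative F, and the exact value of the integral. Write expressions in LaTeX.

Factor the denominator (\left(u - 1\right) \left(u + 2\right) \left(2 u - 3\right)) and decompose: f = \frac{8}{7 \left(2 u - 3\right)} + \frac{2}{21 \left(u + 2\right)} - \frac{2}{3 \left(u - 1\right)}; each piece integrates to a log, atan, or power term.
F(u) = \frac{2 \left(6 \log{\left(u - \frac{3}{2} \right)} - 7 \log{\left(u - 1 \right)} + \log{\left(u + 2 \right)}\right)}{21} is an antiderivative of f.
Check: d/du[\frac{2 \left(6 \log{\left(u - \frac{3}{2} \right)} - 7 \log{\left(u - 1 \right)} + \log{\left(u + 2 \right)}\right)}{21}] = \frac{2}{2 u^{3} - u^{2} - 7 u + 6} = f(u).
F(19/2) = - \frac{2 \log{\left(\frac{17}{2} \right)}}{3} + \frac{2 \log{\left(\frac{23}{2} \right)}}{21} + \frac{4 \log{\left(8 \right)}}{7}; F(9/2) = - \frac{2 \log{\left(\frac{7}{2} \right)}}{3} + \frac{2 \log{\left(\frac{13}{2} \right)}}{21} + \frac{4 \log{\left(3 \right)}}{7}.
Integral = F(19/2) - F(9/2) = - \frac{2 \log{\left(\frac{17}{2} \right)}}{3} - \frac{4 \log{\left(3 \right)}}{7} - \frac{2 \log{\left(\frac{13}{2} \right)}}{21} + \frac{2 \log{\left(\frac{23}{2} \right)}}{21} + \frac{2 \log{\left(\frac{7}{2} \right)}}{3} + \frac{4 \log{\left(8 \right)}}{7}.

Antiderivative: F(u) = \frac{2 \left(6 \log{\left(u - \frac{3}{2} \right)} - 7 \log{\left(u - 1 \right)} + \log{\left(u + 2 \right)}\right)}{21}; value = - \frac{2 \log{\left(\frac{17}{2} \right)}}{3} - \frac{4 \log{\left(3 \right)}}{7} - \frac{2 \log{\left(\frac{13}{2} \right)}}{21} + \frac{2 \log{\left(\frac{23}{2} \right)}}{21} + \frac{2 \log{\left(\frac{7}{2} \right)}}{3} + \frac{4 \log{\left(8 \right)}}{7}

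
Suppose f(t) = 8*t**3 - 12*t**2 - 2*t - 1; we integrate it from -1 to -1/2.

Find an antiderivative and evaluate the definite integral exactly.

Antiderivative: F(t) = 2*t**4 - 4*t**3 - t**2 - t; value = -41/8

Integrate term by term and add the pieces.
F(t) = 2*t**4 - 4*t**3 - t**2 - t is an antiderivative of f.
Check: d/dt[2*t**4 - 4*t**3 - t**2 - t] = 8*t**3 - 12*t**2 - 2*t - 1 = f(t).
F(-1/2) = 7/8; F(-1) = 6.
Integral = F(-1/2) - F(-1) = -41/8.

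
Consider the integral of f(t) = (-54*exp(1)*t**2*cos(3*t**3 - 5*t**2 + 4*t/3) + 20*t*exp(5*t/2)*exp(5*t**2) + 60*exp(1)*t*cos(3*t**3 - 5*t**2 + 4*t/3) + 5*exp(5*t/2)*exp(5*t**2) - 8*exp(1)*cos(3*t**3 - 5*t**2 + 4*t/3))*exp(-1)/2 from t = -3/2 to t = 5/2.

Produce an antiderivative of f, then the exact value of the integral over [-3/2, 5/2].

Antiderivative: F(t) = exp(-1)*exp(5*t/2)*exp(5*t**2) - 3*sin(3*t**3 - 5*t**2 + 4*t/3); value = -exp(13/2) - 3*sin(455/24) - 3*sin(187/8) + exp(73/2)

Any candidate F(t) must reproduce f(t) exactly when differentiated.
F(t) = exp(-1)*exp(5*t/2)*exp(5*t**2) - 3*sin(3*t**3 - 5*t**2 + 4*t/3) is an antiderivative of f.
Check: d/dt[exp(-1)*exp(5*t/2)*exp(5*t**2) - 3*sin(3*t**3 - 5*t**2 + 4*t/3)] = (-54*exp(1)*t**2*cos(3*t**3 - 5*t**2 + 4*t/3) + 20*t*exp(5*t/2)*exp(5*t**2) + 60*exp(1)*t*cos(3*t**3 - 5*t**2 + 4*t/3) + 5*exp(5*t/2)*exp(5*t**2) - 8*exp(1)*cos(3*t**3 - 5*t**2 + 4*t/3))*exp(-1)/2 = f(t).
F(5/2) = -3*sin(455/24) + exp(73/2); F(-3/2) = 3*sin(187/8) + exp(13/2).
Integral = F(5/2) - F(-3/2) = -exp(13/2) - 3*sin(455/24) - 3*sin(187/8) + exp(73/2).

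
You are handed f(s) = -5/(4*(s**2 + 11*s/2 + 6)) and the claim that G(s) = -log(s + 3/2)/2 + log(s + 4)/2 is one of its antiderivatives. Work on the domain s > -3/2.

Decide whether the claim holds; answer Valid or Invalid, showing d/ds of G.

d/ds[G] = -5/(4*s**2 + 22*s + 24)
This equals f(s) exactly, so the claim holds.

Valid: G'(s) = f(s).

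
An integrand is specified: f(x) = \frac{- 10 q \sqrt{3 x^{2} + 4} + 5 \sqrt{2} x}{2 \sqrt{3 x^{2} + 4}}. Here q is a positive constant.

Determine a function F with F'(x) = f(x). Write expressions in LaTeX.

Any candidate F(x) must reproduce f(x) exactly when differentiated.
Check: d/dx[- \frac{5 \left(6 q x - \sqrt{2} \sqrt{3 x^{2} + 4}\right)}{6}] = \frac{- 10 q \sqrt{3 x^{2} + 4} + 5 \sqrt{2} x}{2 \sqrt{3 x^{2} + 4}} = f(x).

An antiderivative is F(x) = - \frac{5 \left(6 q x - \sqrt{2} \sqrt{3 x^{2} + 4}\right)}{6}.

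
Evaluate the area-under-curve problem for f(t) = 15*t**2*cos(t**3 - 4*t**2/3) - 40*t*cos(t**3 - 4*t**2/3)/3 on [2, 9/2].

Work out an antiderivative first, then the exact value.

f matches the chain-rule pattern g'(h)*h' with inner function h(t) = t**3 - 4*t**2/3; substituting u = h(t) collapses the integral.
F(t) = 5*sin(t**3 - 4*t**2/3) is an antiderivative of f.
Check: d/dt[5*sin(t**3 - 4*t**2/3)] = 15*t**2*cos(t**3 - 4*t**2/3) - 40*t*cos(t**3 - 4*t**2/3)/3 = f(t).
F(9/2) = 5*sin(513/8); F(2) = 5*sin(8/3).
Integral = F(9/2) - F(2) = -5*sin(8/3) + 5*sin(513/8).

Antiderivative: F(t) = 5*sin(t**3 - 4*t**2/3); value = -5*sin(8/3) + 5*sin(513/8)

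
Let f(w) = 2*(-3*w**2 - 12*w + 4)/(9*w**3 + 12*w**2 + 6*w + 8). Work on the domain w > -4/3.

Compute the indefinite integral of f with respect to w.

An antiderivative F(w) passes only if d/dw[F] lands on f(w) exactly.
Check: d/dw[(4*log(3*w/2 + 2) - 3*log(3*w**2 + 2))/3] = (-6*w**2 - 24*w + 8)/(9*w**3 + 12*w**2 + 6*w + 8), which equals f(w).

F(w) = (4*log(3*w/2 + 2) - 3*log(3*w**2 + 2))/3 + C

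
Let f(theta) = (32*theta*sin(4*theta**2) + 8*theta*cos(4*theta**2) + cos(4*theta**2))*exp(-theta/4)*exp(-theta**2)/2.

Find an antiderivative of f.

Recognize the product-rule pattern: f = u'v + uv' with u = -2*cos(4*theta**2), v = exp(-theta**2 - theta/4), so integration by parts undoes it.
Check: d/dtheta[-2*exp(-theta/4)*exp(-theta**2)*cos(4*theta**2)] = (32*theta*sin(4*theta**2) + 8*theta*cos(4*theta**2) + cos(4*theta**2))*exp(-theta/4)*exp(-theta**2)/2 = f(theta).

An antiderivative is F(theta) = -2*exp(-theta/4)*exp(-theta**2)*cos(4*theta**2).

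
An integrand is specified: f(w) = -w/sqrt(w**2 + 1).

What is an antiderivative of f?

An antiderivative is F(w) = -sqrt(w**2 + 1).

f matches the chain-rule pattern g'(h)*h' with inner function h(w) = w**2 + 1; substituting u = h(w) collapses the integral.
Check: d/dw[-sqrt(w**2 + 1)] = -w/sqrt(w**2 + 1) = f(w).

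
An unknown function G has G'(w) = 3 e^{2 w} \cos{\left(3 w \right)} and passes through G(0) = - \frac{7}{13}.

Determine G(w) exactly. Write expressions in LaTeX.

For G(w) to be correct, d/dw[G] must agree with the stated G'(w) identically.
A general antiderivative is \frac{9 e^{2 w} \sin{\left(3 w \right)}}{13} + \frac{6 e^{2 w} \cos{\left(3 w \right)}}{13} + C.
The condition gives C = - \frac{7}{13} - (\frac{6}{13}) = -1.
So G(w) = \frac{9 e^{2 w} \sin{\left(3 w \right)}}{13} + \frac{6 e^{2 w} \cos{\left(3 w \right)}}{13} - 1.
Check: d/dw[\frac{9 e^{2 w} \sin{\left(3 w \right)}}{13} + \frac{6 e^{2 w} \cos{\left(3 w \right)}}{13} - 1] = 3 e^{2 w} \cos{\left(3 w \right)} = G'(w).

G(w) = \frac{9 e^{2 w} \sin{\left(3 w \right)}}{13} + \frac{6 e^{2 w} \cos{\left(3 w \right)}}{13} - 1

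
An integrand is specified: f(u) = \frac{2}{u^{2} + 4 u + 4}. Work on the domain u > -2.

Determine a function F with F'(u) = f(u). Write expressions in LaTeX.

A first test for any F(u): its u-derivative must equal f(u) identically.
Check: d/du[- \frac{2}{u + 2}] = \frac{2}{u^{2} + 4 u + 4} = f(u).

An antiderivative is F(u) = - \frac{2}{u + 2}.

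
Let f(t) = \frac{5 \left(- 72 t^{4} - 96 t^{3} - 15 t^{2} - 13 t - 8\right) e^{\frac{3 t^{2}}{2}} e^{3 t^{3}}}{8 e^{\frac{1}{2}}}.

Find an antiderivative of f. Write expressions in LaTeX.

An antiderivative is F(t) = - \frac{5 t^{2} e^{\frac{3 t^{2}}{2}} e^{3 t^{3}}}{e^{\frac{1}{2}}} - \frac{5 t e^{\frac{3 t^{2}}{2}} e^{3 t^{3}}}{e^{\frac{1}{2}}} + \frac{5 e^{\frac{3 t^{2}}{2}} e^{3 t^{3}}}{8 e^{\frac{1}{2}}}.

Recognize the product-rule pattern: f = u'v + uv' with u = - 5 t^{2} - 5 t + \frac{5}{8}, v = e^{3 t^{3} + \frac{3 t^{2}}{2} - \frac{1}{2}}, so integration by parts undoes it.
Check: d/dt[- \frac{5 t^{2} e^{\frac{3 t^{2}}{2}} e^{3 t^{3}}}{e^{\frac{1}{2}}} - \frac{5 t e^{\frac{3 t^{2}}{2}} e^{3 t^{3}}}{e^{\frac{1}{2}}} + \frac{5 e^{\frac{3 t^{2}}{2}} e^{3 t^{3}}}{8 e^{\frac{1}{2}}}] = \frac{- 360 t^{4} e^{\frac{3 t^{2}}{2}} e^{3 t^{3}} - 480 t^{3} e^{\frac{3 t^{2}}{2}} e^{3 t^{3}} - 75 t^{2} e^{\frac{3 t^{2}}{2}} e^{3 t^{3}} - 65 t e^{\frac{3 t^{2}}{2}} e^{3 t^{3}} - 40 e^{\frac{3 t^{2}}{2}} e^{3 t^{3}}}{8 e^{\frac{1}{2}}}, which equals f(t).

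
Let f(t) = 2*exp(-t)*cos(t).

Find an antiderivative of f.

An antiderivative is F(t) = exp(-t)*sin(t) - exp(-t)*cos(t).

For F(t) to be correct the identity F'(t) - f(t) = 0 must hold.
Check: d/dt[exp(-t)*sin(t) - exp(-t)*cos(t)] = 2*exp(-t)*cos(t) = f(t).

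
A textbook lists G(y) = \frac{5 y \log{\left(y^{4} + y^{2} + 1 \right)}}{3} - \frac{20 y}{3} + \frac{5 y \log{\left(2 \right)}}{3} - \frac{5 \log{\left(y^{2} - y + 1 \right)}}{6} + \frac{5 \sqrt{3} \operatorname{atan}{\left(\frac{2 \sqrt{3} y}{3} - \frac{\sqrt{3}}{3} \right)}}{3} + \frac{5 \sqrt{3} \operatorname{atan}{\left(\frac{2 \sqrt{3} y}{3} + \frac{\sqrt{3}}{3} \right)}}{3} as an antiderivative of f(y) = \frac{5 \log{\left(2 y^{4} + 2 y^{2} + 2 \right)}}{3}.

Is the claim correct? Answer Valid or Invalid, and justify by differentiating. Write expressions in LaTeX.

d/dy[G] = \frac{10 y^{2} \log{\left(y^{4} + y^{2} + 1 \right)} + 10 y^{2} \log{\left(2 \right)} + 10 y \log{\left(y^{4} + y^{2} + 1 \right)} - 10 y + 10 y \log{\left(2 \right)} + 10 \log{\left(y^{4} + y^{2} + 1 \right)} - 5 + 10 \log{\left(2 \right)}}{6 y^{2} + 6 y + 6}
d/dy[G] - f(y) = \frac{- 10 y - 5}{6 y^{2} + 6 y + 6} != 0.

Invalid: d/dy[G] - f = \frac{- 10 y - 5}{6 y^{2} + 6 y + 6}, which is not 0.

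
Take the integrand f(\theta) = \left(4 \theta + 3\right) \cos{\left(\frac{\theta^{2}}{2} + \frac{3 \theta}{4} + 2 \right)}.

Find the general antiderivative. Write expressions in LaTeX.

The substitution u = \frac{\theta^{2}}{2} + \frac{3 \theta}{4} + 2 works: f is exactly (dF/du)*(du/d\theta) for that inner function.
Check: d/d\theta[4 \sin{\left(\frac{\theta^{2}}{2} + \frac{3 \theta}{4} + 2 \right)}] = 4 \theta \cos{\left(\frac{\theta^{2}}{2} + \frac{3 \theta}{4} + 2 \right)} + 3 \cos{\left(\frac{\theta^{2}}{2} + \frac{3 \theta}{4} + 2 \right)}, which equals f(\theta).

F(\theta) = 4 \sin{\left(\frac{\theta^{2}}{2} + \frac{3 \theta}{4} + 2 \right)} + C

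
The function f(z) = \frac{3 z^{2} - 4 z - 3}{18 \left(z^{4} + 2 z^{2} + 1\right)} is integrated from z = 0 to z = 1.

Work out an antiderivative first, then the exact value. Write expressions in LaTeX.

Antiderivative: F(z) = - \frac{z}{6 z^{2} + 6} + \frac{1}{9 z^{2} + 9}; value = - \frac{5}{36}

Recognize the product-rule pattern: f = u'v + uv' with u = \frac{1}{3 z^{2} + 3}, v = \frac{1}{3} - \frac{z}{2}, so integration by parts undoes it.
F(z) = - \frac{z}{6 z^{2} + 6} + \frac{1}{9 z^{2} + 9} is an antiderivative of f.
Check: d/dz[- \frac{z}{6 z^{2} + 6} + \frac{1}{9 z^{2} + 9}] = \frac{3 z^{2} - 4 z - 3}{18 z^{4} + 36 z^{2} + 18}, which equals f(z).
F(1) = - \frac{1}{36}; F(0) = \frac{1}{9}.
Integral = F(1) - F(0) = - \frac{5}{36}.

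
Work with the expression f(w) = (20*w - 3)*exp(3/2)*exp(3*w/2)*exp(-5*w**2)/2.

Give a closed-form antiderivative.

f matches the chain-rule pattern g'(h)*h' with inner function h(w) = -5*w**2 + 3*w/2 + 3/2; substituting u = h(w) collapses the integral.
Check: d/dw[-exp(3/2)*exp(3*w/2)*exp(-5*w**2)] = (20*w*exp(3/2)*exp(3*w/2) - 3*exp(3/2)*exp(3*w/2))*exp(-5*w**2)/2, which equals f(w).

An antiderivative is F(w) = -exp(3/2)*exp(3*w/2)*exp(-5*w**2).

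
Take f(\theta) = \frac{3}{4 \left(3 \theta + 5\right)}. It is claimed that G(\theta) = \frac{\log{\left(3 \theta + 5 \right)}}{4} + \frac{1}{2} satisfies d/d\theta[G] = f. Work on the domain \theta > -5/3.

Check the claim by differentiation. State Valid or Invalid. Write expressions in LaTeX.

d/d\theta[G] = \frac{3}{12 \theta + 20}
This equals f(\theta) exactly, so the claim holds.

Valid. The derivative of G reproduces f.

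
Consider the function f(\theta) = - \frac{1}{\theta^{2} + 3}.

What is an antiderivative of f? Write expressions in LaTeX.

Any candidate F(\theta) must reproduce f(\theta) exactly when differentiated.
Check: d/d\theta[- \frac{\sqrt{3} \operatorname{atan}{\left(\frac{\sqrt{3} \theta}{3} \right)}}{3}] = - \frac{1}{\theta^{2} + 3} = f(\theta).

An antiderivative is F(\theta) = - \frac{\sqrt{3} \operatorname{atan}{\left(\frac{\sqrt{3} \theta}{3} \right)}}{3}.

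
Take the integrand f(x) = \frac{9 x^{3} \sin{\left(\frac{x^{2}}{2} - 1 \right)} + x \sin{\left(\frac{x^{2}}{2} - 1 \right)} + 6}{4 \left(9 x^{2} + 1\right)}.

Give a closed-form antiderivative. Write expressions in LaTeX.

An antiderivative F(x) passes only if d/dx[F] lands on f(x) exactly.
Check: d/dx[- \frac{\cos{\left(\frac{x^{2}}{2} - 1 \right)}}{4} + \frac{\operatorname{atan}{\left(3 x \right)}}{2}] = \frac{9 x^{3} \sin{\left(\frac{x^{2}}{2} - 1 \right)} + x \sin{\left(\frac{x^{2}}{2} - 1 \right)} + 6}{36 x^{2} + 4}, which equals f(x).

An antiderivative is F(x) = - \frac{\cos{\left(\frac{x^{2}}{2} - 1 \right)}}{4} + \frac{\operatorname{atan}{\left(3 x \right)}}{2}.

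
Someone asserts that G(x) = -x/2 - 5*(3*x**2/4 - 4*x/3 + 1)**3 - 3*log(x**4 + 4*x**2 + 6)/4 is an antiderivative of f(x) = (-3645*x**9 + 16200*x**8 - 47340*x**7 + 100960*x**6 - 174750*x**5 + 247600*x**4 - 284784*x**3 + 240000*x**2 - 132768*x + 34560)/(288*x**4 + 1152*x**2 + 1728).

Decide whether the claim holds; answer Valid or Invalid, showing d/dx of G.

Invalid: d/dx[G] - f = -1/2, which is not 0.

d/dx[G] = (-3645*x**9 + 16200*x**8 - 47340*x**7 + 100960*x**6 - 174750*x**5 + 247456*x**4 - 284784*x**3 + 239424*x**2 - 132768*x + 33696)/(288*x**4 + 1152*x**2 + 1728)
d/dx[G] - f(x) = -1/2 != 0.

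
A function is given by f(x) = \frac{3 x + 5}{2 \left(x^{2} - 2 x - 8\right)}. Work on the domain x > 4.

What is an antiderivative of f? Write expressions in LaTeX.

An antiderivative is F(x) = \frac{17 \log{\left(x - 4 \right)}}{12} + \frac{\log{\left(x + 2 \right)}}{12}.

The denominator factors as 2 \left(x - 4\right) \left(x + 2\right); partial fractions split f into directly integrable pieces: \frac{1}{12 \left(x + 2\right)} + \frac{17}{12 \left(x - 4\right)}.
Check: d/dx[\frac{17 \log{\left(x - 4 \right)}}{12} + \frac{\log{\left(x + 2 \right)}}{12}] = \frac{3 x + 5}{2 x^{2} - 4 x - 16}, which equals f(x).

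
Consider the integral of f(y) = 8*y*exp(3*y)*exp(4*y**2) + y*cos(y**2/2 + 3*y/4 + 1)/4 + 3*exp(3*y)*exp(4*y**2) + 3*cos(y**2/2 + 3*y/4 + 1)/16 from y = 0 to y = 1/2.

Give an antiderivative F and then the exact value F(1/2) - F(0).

Integrate term by term and add the pieces.
F(y) = (4*exp(3*y)*exp(4*y**2) + sin(y**2/2 + 3*y/4 + 1))/4 is an antiderivative of f.
Check: d/dy[(4*exp(3*y)*exp(4*y**2) + sin(y**2/2 + 3*y/4 + 1))/4] = 8*y*exp(3*y)*exp(4*y**2) + y*cos(y**2/2 + 3*y/4 + 1)/4 + 3*exp(3*y)*exp(4*y**2) + 3*cos(y**2/2 + 3*y/4 + 1)/16 = f(y).
F(1/2) = sin(3/2)/4 + exp(5/2); F(0) = sin(1)/4 + 1.
Integral = F(1/2) - F(0) = -1 - sin(1)/4 + sin(3/2)/4 + exp(5/2).

Antiderivative: F(y) = (4*exp(3*y)*exp(4*y**2) + sin(y**2/2 + 3*y/4 + 1))/4; value = -1 - sin(1)/4 + sin(3/2)/4 + exp(5/2)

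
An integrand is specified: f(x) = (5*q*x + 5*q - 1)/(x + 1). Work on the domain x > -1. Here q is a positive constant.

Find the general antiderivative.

F(x) = 5*q*x - log(x/2 + 1/2) + C

An antiderivative F(x) passes only if d/dx[F] lands on f(x) exactly.
Check: d/dx[5*q*x - log(x/2 + 1/2)] = (5*q*x + 5*q - 1)/(x + 1) = f(x).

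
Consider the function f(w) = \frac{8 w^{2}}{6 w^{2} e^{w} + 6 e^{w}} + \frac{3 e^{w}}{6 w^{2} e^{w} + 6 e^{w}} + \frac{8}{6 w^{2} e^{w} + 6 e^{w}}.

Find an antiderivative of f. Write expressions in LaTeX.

Integrate term by term and add the pieces.
Check: d/dw[\frac{\operatorname{atan}{\left(w \right)}}{2} - \frac{4 e^{- w}}{3}] = \frac{8 w^{2} + 3 e^{w} + 8}{6 w^{2} e^{w} + 6 e^{w}}, which equals f(w).

An antiderivative is F(w) = \frac{\operatorname{atan}{\left(w \right)}}{2} - \frac{4 e^{- w}}{3}.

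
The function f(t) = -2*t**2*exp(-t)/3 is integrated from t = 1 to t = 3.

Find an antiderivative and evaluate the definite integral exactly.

Recognize the product-rule pattern: f = u'v + uv' with u = 2*t**2/3 + 4*t/3 + 4/3, v = exp(-t), so integration by parts undoes it.
F(t) = 2*(t**2 + 2*t + 2)*exp(-t)/3 is an antiderivative of f.
Check: d/dt[2*(t**2 + 2*t + 2)*exp(-t)/3] = -2*t**2*exp(-t)/3 = f(t).
F(3) = 34*exp(-3)/3; F(1) = 10*exp(-1)/3.
Integral = F(3) - F(1) = -10*exp(-1)/3 + 34*exp(-3)/3.

Antiderivative: F(t) = 2*(t**2 + 2*t + 2)*exp(-t)/3; value = -10*exp(-1)/3 + 34*exp(-3)/3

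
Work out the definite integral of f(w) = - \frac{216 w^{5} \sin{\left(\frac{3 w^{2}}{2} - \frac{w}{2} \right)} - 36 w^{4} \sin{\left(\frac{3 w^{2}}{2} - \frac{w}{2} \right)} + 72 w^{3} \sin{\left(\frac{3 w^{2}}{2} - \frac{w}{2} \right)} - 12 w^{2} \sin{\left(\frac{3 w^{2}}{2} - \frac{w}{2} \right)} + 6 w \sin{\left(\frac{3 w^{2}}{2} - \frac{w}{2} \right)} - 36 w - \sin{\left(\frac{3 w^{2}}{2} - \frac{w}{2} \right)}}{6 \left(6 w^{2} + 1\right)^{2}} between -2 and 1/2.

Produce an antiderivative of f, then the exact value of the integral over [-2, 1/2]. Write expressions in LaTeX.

A candidate is checked by its d/dw: the result must match f(w).
F(w) = \frac{12 w^{2} \cos{\left(\frac{3 w^{2}}{2} - \frac{w}{2} \right)} + 2 \cos{\left(\frac{3 w^{2}}{2} - \frac{w}{2} \right)} - 3}{6 \left(6 w^{2} + 1\right)} is an antiderivative of f.
Check: d/dw[\frac{12 w^{2} \cos{\left(\frac{3 w^{2}}{2} - \frac{w}{2} \right)} + 2 \cos{\left(\frac{3 w^{2}}{2} - \frac{w}{2} \right)} - 3}{6 \left(6 w^{2} + 1\right)}] = \frac{- 216 w^{5} \sin{\left(\frac{3 w^{2}}{2} - \frac{w}{2} \right)} + 36 w^{4} \sin{\left(\frac{3 w^{2}}{2} - \frac{w}{2} \right)} - 72 w^{3} \sin{\left(\frac{3 w^{2}}{2} - \frac{w}{2} \right)} + 12 w^{2} \sin{\left(\frac{3 w^{2}}{2} - \frac{w}{2} \right)} - 6 w \sin{\left(\frac{3 w^{2}}{2} - \frac{w}{2} \right)} + 36 w + \sin{\left(\frac{3 w^{2}}{2} - \frac{w}{2} \right)}}{216 w^{4} + 72 w^{2} + 6}, which equals f(w).
F(1/2) = - \frac{1}{5} + \frac{\cos{\left(\frac{1}{8} \right)}}{3}; F(-2) = - \frac{1}{50} + \frac{\cos{\left(7 \right)}}{3}.
Integral = F(1/2) - F(-2) = - \frac{\cos{\left(7 \right)}}{3} - \frac{9}{50} + \frac{\cos{\left(\frac{1}{8} \right)}}{3}.

Antiderivative: F(w) = \frac{12 w^{2} \cos{\left(\frac{3 w^{2}}{2} - \frac{w}{2} \right)} + 2 \cos{\left(\frac{3 w^{2}}{2} - \frac{w}{2} \right)} - 3}{6 \left(6 w^{2} + 1\right)}; value = - \frac{\cos{\left(7 \right)}}{3} - \frac{9}{50} + \frac{\cos{\left(\frac{1}{8} \right)}}{3}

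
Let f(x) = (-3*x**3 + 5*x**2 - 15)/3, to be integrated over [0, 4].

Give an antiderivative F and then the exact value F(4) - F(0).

Antiderivative: F(x) = -x**4/4 + 5*x**3/9 - 5*x; value = -436/9

Any candidate F(x) must reproduce f(x) exactly when differentiated.
F(x) = -x**4/4 + 5*x**3/9 - 5*x is an antiderivative of f.
Check: d/dx[-x**4/4 + 5*x**3/9 - 5*x] = -x**3 + 5*x**2/3 - 5, which equals f(x).
F(4) = -436/9; F(0) = 0.
Integral = F(4) - F(0) = -436/9.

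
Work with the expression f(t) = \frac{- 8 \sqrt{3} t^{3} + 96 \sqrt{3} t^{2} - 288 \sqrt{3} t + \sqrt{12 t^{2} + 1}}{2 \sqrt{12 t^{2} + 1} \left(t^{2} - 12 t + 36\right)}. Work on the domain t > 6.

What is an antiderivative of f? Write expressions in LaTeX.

A first test for any F(t): its t-derivative must equal f(t) identically.
Check: d/dt[- \sqrt{4 t^{2} + \frac{1}{3}} - \frac{1}{2 \left(t - 6\right)}] = \frac{- 8 \sqrt{3} t^{3} + 96 \sqrt{3} t^{2} - 288 \sqrt{3} t + \sqrt{12 t^{2} + 1}}{2 t^{2} \sqrt{12 t^{2} + 1} - 24 t \sqrt{12 t^{2} + 1} + 72 \sqrt{12 t^{2} + 1}}, which equals f(t).

An antiderivative is F(t) = - \sqrt{4 t^{2} + \frac{1}{3}} - \frac{1}{2 \left(t - 6\right)}.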